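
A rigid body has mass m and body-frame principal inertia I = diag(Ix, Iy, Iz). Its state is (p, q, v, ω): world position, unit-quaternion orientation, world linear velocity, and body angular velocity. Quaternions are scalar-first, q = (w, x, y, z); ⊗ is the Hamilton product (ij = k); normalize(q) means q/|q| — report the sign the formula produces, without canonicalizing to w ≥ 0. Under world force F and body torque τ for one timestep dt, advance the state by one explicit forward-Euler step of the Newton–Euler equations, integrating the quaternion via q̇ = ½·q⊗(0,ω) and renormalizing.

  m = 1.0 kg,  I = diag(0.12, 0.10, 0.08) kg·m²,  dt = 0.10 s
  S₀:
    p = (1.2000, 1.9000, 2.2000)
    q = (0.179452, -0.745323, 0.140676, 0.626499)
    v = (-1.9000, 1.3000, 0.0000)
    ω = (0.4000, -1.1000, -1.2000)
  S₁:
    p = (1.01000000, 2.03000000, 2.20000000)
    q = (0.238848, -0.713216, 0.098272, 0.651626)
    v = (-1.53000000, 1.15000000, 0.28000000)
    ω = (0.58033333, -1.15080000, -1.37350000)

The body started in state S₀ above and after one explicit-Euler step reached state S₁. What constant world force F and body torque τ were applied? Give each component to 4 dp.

Δv = v₁−v₀ = (0.37000000, -0.15000000, 0.28000000)
m·(v₁−v₀)/dt = (3.7000, -1.5000, 2.8000)
ω₁ − ω₀ = (0.18033333, -0.05080000, -0.17350000)
ω₀×(Iω₀) = (-0.0264, -0.0192, 0.0088)
I·α + gyro = (0.1900, -0.0700, -0.1300)

F = (3.7000, -1.5000, 2.8000)
τ = (0.1900, -0.0700, -0.1300)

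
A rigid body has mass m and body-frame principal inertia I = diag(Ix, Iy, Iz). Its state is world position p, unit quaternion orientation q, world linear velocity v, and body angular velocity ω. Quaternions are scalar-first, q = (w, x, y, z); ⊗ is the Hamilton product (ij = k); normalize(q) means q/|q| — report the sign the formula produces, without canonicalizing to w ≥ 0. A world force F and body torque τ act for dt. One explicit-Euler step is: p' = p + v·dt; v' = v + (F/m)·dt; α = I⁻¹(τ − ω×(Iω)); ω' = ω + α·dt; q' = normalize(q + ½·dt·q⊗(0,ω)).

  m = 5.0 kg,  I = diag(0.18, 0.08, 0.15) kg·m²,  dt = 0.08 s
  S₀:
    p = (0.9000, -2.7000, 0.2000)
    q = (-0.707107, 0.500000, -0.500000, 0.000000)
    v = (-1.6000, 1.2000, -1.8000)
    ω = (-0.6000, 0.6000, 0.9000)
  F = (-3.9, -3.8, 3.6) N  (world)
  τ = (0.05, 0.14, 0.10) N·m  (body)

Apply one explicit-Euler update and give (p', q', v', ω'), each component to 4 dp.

p' = (0.7720, -2.6040, 0.0560)
q' = (-0.6823, 0.4984, -0.5343, -0.0254)
v' = (-1.6624, 1.1392, -1.7424)
ω' = (-0.5946, 0.7562, 0.9341)

p + v·dt = (0.7720, -2.6040, 0.0560)
v + (F/m)dt = (-1.6624, 1.1392, -1.7424)
(τ − ω×Iω)/I = (0.0678, 1.9525, 0.4267)
new body rate ω' = (-0.5946, 0.7562, 0.9341)
Hamilton product q⊗(0,ω) = (0.6000000, -0.0257358, -0.8742642, -0.6363963)
q' = normalize(q + ½dt·q⊗(0,ω)) = (-0.6823, 0.4984, -0.5343, -0.0254)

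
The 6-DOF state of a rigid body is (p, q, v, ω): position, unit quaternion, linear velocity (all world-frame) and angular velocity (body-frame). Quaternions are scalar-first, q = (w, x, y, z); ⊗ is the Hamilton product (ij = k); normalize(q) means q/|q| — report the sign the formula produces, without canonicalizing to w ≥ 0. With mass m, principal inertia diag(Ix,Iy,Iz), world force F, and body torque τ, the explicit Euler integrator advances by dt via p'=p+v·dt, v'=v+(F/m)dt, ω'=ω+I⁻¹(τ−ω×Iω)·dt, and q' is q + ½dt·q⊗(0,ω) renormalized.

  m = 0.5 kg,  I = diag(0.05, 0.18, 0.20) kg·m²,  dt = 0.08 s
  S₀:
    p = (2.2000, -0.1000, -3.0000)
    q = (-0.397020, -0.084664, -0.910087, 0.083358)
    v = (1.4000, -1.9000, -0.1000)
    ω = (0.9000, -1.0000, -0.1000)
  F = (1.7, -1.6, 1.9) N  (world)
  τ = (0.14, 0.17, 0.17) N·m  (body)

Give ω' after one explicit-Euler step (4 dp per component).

angular accel α = (2.7600, 0.8694, 1.4350)
new body rate ω' = (1.1208, -0.9304, 0.0148)

ω' = (1.1208, -0.9304, 0.0148)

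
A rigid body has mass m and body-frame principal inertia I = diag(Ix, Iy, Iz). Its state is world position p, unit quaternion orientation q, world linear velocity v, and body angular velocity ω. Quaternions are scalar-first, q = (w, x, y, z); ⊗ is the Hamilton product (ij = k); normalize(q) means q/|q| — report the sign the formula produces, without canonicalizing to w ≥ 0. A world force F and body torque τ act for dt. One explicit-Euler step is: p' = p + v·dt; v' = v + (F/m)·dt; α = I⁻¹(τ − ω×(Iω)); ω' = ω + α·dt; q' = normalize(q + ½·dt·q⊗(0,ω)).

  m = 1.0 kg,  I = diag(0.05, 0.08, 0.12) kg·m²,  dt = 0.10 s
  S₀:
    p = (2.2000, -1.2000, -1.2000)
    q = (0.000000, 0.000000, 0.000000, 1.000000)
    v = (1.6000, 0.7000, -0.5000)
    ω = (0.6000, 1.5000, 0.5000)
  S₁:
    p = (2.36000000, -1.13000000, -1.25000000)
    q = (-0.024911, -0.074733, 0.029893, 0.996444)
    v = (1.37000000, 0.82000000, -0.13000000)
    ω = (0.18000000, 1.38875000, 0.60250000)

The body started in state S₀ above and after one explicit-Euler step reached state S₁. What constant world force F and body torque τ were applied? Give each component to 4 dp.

F = (-2.3000, 1.2000, 3.7000)
τ = (-0.1800, -0.1100, 0.1500)

velocity change Δv = (-0.23000000, 0.12000000, 0.37000000)
F = m·Δv/dt = (-2.3000, 1.2000, 3.7000)
ω₁ − ω₀ = (-0.42000000, -0.11125000, 0.10250000)
gyro term ω₀×Iω₀ = (0.0300, -0.0210, 0.0270)
applied torque τ = (-0.1800, -0.1100, 0.1500)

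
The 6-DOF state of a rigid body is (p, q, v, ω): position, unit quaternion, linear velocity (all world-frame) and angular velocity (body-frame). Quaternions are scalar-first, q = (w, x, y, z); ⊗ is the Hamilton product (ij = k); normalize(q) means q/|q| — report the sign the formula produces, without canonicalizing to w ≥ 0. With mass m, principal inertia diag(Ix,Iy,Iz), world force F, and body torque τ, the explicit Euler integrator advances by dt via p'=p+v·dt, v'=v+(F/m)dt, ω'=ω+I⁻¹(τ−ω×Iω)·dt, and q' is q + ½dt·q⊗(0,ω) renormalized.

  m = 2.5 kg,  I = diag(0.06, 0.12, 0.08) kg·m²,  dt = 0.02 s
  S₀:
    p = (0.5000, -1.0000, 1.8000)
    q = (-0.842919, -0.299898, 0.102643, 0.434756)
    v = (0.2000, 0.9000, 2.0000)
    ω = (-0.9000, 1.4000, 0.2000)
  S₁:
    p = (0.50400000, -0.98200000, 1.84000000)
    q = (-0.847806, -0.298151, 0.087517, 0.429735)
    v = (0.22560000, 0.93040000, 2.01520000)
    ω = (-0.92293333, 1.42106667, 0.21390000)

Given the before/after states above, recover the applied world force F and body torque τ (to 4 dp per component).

F = (3.2000, 3.8000, 1.9000)
τ = (-0.0800, 0.1300, -0.0200)

rate change Δω = (-0.02293333, 0.02106667, 0.01390000)
I·α + gyro = (-0.0800, 0.1300, -0.0200)
Δv = v₁−v₀ = (0.02560000, 0.03040000, 0.01520000)
F = m·Δv/dt = (3.2000, 3.8000, 1.9000)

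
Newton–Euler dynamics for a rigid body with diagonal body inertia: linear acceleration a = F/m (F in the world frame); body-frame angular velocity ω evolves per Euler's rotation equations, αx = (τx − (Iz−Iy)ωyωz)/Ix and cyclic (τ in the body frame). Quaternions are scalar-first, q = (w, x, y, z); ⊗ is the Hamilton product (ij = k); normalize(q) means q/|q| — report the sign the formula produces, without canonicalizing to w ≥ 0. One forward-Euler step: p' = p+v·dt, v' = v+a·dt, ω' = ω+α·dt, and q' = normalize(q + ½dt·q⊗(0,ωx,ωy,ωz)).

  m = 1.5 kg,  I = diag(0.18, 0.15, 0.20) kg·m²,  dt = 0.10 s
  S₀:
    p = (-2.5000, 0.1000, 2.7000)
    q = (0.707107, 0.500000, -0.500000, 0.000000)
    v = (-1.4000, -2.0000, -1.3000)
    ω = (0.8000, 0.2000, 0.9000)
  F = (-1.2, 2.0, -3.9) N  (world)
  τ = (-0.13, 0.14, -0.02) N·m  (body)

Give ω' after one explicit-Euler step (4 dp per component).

ω' = (0.7228, 0.3029, 0.8924)

ω×(Iω) gyroscopic = (0.0090, -0.0144, -0.0048)
angular accel α = (-0.7722, 1.0293, -0.0760)
new body rate ω' = (0.7228, 0.3029, 0.8924)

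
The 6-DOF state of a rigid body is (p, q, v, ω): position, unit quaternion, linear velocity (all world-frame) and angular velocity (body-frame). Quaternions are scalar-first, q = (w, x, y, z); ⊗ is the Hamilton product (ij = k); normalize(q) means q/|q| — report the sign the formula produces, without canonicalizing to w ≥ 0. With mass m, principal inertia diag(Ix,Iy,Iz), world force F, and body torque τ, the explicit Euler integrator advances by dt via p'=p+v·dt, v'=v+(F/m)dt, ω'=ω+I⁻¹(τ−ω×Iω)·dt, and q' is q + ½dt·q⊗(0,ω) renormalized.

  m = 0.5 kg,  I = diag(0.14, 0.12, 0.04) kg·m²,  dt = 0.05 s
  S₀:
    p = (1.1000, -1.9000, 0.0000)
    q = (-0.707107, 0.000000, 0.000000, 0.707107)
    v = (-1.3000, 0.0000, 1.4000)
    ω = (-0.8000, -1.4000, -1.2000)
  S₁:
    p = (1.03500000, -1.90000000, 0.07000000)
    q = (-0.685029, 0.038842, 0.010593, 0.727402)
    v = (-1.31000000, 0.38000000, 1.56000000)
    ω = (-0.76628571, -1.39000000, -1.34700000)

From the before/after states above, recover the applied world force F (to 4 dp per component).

Δv = v₁−v₀ = (-0.01000000, 0.38000000, 0.16000000)
m·(v₁−v₀)/dt = (-0.1000, 3.8000, 1.6000)

F = (-0.1000, 3.8000, 1.6000)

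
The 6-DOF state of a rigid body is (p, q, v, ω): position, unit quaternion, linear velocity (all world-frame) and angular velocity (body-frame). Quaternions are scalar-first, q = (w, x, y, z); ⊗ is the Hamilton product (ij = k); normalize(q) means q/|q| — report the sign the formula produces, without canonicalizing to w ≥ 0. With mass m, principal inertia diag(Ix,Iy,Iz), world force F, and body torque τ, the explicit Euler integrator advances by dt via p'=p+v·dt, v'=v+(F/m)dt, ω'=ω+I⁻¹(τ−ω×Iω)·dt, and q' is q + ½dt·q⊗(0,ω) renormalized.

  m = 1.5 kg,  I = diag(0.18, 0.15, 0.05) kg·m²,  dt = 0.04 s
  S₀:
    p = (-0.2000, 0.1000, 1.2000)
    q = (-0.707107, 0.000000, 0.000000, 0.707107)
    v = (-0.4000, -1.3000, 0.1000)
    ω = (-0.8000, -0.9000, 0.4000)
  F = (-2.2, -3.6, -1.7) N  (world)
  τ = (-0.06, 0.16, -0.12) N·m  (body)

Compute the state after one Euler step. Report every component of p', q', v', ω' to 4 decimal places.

p' = (-0.2160, 0.0480, 1.2040)
q' = (-0.7125, 0.0240, 0.0014, 0.7012)
v' = (-0.4587, -1.3960, 0.0547)
ω' = (-0.8213, -0.8462, 0.3213)

new position p' = (-0.2160, 0.0480, 1.2040)
v + (F/m)dt = (-0.4587, -1.3960, 0.0547)
angular accel α = (-0.5333, 1.3440, -1.9680)
ω + α·dt = (-0.8213, -0.8462, 0.3213)
Hamilton product q⊗(0,ω) = (-0.2828428, 1.2020819, 0.0707107, -0.2828428)
updated quaternion q' = (-0.7125, 0.0240, 0.0014, 0.7012)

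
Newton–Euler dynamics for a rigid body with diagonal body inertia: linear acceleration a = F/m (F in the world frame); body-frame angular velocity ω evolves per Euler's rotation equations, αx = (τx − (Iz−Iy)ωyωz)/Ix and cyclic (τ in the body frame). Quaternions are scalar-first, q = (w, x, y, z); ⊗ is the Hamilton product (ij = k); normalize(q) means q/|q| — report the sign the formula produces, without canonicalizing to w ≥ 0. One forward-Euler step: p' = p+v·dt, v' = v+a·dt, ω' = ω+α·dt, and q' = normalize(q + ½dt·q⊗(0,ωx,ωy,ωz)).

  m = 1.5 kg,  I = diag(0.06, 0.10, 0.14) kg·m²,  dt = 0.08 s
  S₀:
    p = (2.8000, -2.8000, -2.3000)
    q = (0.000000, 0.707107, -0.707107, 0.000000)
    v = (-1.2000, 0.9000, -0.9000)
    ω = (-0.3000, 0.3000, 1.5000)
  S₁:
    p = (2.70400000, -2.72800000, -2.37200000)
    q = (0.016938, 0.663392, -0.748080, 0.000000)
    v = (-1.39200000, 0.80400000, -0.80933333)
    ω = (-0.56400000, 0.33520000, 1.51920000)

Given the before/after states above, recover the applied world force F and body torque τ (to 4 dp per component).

ω₁ − ω₀ = (-0.26400000, 0.03520000, 0.01920000)
gyro term ω₀×Iω₀ = (0.0180, 0.0360, -0.0036)
I·α + gyro = (-0.1800, 0.0800, 0.0300)
velocity change Δv = (-0.19200000, -0.09600000, 0.09066667)
F = m·Δv/dt = (-3.6000, -1.8000, 1.7000)

F = (-3.6000, -1.8000, 1.7000)
τ = (-0.1800, 0.0800, 0.0300)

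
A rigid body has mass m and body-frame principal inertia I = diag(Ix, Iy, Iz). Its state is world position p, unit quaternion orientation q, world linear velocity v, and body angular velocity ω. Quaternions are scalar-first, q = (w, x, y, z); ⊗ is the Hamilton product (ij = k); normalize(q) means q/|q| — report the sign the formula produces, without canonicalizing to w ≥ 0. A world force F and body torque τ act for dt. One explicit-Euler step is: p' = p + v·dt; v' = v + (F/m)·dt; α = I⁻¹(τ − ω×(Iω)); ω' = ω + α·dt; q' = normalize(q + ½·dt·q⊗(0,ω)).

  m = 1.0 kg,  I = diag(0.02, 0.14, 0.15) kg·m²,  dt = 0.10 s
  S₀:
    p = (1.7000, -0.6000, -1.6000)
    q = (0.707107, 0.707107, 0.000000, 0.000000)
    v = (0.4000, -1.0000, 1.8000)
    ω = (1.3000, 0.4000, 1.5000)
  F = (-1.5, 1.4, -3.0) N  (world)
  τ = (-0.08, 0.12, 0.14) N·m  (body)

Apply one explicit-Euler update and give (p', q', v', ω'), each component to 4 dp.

p' = (1.7400, -0.7000, -1.4200)
q' = (0.6578, 0.7492, -0.0387, 0.0668)
v' = (0.2500, -0.8600, 1.5000)
ω' = (0.8700, 0.6668, 1.5517)

p + v·dt = (1.7400, -0.7000, -1.4200)
new velocity v' = (0.2500, -0.8600, 1.5000)
gyro term ω×Iω = (0.0060, -0.2535, 0.0624)
α = I⁻¹(τ − ω×Iω) = (-4.3000, 2.6679, 0.5173)
new body rate ω' = (0.8700, 0.6668, 1.5517)
q⊗(0,ω) = (-0.9192391, 0.9192391, -0.7778177, 1.3435033)
updated quaternion q' = (0.6578, 0.7492, -0.0387, 0.0668)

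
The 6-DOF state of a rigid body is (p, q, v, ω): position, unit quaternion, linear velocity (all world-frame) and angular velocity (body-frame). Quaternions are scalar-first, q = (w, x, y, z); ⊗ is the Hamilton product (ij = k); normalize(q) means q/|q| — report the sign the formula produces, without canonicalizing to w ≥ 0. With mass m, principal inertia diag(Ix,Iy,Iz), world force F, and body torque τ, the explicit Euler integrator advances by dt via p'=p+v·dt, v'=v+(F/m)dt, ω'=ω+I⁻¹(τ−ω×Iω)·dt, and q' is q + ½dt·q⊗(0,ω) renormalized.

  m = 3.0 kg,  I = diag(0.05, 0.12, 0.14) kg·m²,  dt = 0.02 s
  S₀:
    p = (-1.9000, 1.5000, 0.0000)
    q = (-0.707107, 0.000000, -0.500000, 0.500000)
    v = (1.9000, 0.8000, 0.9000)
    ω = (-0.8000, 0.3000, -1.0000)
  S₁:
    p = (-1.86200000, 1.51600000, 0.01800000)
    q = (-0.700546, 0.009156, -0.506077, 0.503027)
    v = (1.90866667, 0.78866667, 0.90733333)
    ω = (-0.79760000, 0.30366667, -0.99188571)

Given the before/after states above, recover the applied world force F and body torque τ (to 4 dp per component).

rate change Δω = (0.00240000, 0.00366667, 0.00811429)
τ = I·(Δω/dt) + ω₀×(Iω₀) = (0.0000, -0.0500, 0.0400)
Δv = v₁−v₀ = (0.00866667, -0.01133333, 0.00733333)
F = m·Δv/dt = (1.3000, -1.7000, 1.1000)

F = (1.3000, -1.7000, 1.1000)
τ = (0.0000, -0.0500, 0.0400)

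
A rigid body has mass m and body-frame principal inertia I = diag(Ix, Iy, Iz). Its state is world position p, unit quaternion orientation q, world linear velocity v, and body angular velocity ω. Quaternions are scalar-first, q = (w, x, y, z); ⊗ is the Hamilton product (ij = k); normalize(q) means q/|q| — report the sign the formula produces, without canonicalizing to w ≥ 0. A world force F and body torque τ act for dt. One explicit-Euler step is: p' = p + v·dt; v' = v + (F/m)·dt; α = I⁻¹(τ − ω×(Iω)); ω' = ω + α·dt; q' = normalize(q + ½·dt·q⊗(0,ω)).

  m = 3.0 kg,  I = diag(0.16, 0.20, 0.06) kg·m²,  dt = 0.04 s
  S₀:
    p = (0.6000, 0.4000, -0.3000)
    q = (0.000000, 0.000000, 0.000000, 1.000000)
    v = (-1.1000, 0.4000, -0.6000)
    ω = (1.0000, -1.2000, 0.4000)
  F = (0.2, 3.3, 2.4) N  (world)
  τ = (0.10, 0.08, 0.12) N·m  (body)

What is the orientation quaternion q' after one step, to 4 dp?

q' = (-0.0080, 0.0240, 0.0200, 0.9995)

q⊗(0,ω) = (-0.4000000, 1.2000000, 1.0000000, 0.0000000)
updated quaternion q' = (-0.0080, 0.0240, 0.0200, 0.9995)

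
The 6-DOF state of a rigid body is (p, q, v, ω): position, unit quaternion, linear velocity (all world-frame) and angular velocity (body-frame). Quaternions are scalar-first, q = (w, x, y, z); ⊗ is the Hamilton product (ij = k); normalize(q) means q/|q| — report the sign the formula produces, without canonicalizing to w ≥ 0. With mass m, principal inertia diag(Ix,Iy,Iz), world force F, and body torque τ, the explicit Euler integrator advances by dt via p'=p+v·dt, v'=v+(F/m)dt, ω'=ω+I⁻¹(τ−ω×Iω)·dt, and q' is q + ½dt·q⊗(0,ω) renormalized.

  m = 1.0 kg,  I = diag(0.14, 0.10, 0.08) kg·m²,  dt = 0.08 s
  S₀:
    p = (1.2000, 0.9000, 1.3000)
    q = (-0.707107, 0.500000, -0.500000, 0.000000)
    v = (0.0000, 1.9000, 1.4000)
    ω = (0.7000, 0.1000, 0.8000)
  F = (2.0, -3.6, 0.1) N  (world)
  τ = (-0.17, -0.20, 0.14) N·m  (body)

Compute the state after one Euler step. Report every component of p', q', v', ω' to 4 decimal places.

precession coupling ω×(Iω) = (-0.0016, 0.0336, -0.0028)
angular accel α = (-1.2029, -2.3360, 1.7850)
new body rate ω' = (0.6038, -0.0869, 0.9428)
2q̇ = q⊗(0,ω) = (-0.3000000, -0.8949749, -0.4707107, -0.1656856)
updated quaternion q' = (-0.7185, 0.4638, -0.5184, -0.0066)
a = (2.0000, -3.6000, 0.1000)
new position p' = (1.2000, 1.0520, 1.4120)
new velocity v' = (0.1600, 1.6120, 1.4080)

p' = (1.2000, 1.0520, 1.4120)
q' = (-0.7185, 0.4638, -0.5184, -0.0066)
v' = (0.1600, 1.6120, 1.4080)
ω' = (0.6038, -0.0869, 0.9428)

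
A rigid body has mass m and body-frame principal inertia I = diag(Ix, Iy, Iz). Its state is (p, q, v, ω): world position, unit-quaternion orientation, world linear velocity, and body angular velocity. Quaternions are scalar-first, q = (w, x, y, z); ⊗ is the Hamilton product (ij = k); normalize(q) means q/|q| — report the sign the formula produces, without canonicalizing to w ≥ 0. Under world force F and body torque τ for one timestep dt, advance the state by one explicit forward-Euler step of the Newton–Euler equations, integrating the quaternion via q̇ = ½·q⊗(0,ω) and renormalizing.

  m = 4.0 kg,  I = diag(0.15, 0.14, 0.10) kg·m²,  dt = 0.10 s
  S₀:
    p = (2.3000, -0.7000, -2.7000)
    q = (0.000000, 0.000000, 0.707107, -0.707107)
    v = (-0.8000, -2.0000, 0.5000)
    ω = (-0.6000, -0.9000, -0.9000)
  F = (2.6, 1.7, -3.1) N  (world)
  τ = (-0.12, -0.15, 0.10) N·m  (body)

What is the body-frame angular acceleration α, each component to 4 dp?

α = (-0.5840, -1.2643, 1.0540)

precession coupling ω×(Iω) = (-0.0324, 0.0270, -0.0054)
(τ − ω×Iω)/I = (-0.5840, -1.2643, 1.0540)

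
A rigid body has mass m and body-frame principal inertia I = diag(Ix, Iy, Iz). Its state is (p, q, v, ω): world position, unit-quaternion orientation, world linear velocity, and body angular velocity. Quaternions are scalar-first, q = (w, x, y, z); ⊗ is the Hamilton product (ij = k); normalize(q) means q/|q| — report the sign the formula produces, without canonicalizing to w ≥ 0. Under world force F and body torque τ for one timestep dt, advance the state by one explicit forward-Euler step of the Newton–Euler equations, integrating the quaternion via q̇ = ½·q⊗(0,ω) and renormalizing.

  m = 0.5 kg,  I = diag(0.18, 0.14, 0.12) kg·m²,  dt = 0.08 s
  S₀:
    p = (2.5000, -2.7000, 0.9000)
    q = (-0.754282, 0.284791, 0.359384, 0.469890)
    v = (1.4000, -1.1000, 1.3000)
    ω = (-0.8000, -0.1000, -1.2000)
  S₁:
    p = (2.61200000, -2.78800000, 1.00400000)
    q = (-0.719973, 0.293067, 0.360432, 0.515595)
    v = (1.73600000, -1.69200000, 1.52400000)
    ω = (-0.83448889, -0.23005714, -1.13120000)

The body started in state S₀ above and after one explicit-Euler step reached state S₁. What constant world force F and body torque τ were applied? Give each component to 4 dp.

F = (2.1000, -3.7000, 1.4000)
τ = (-0.0800, -0.1700, 0.1000)

Δv = v₁−v₀ = (0.33600000, -0.59200000, 0.22400000)
F = m·Δv/dt = (2.1000, -3.7000, 1.4000)
rate change Δω = (-0.03448889, -0.13005714, 0.06880000)
I·α + gyro = (-0.0800, -0.1700, 0.1000)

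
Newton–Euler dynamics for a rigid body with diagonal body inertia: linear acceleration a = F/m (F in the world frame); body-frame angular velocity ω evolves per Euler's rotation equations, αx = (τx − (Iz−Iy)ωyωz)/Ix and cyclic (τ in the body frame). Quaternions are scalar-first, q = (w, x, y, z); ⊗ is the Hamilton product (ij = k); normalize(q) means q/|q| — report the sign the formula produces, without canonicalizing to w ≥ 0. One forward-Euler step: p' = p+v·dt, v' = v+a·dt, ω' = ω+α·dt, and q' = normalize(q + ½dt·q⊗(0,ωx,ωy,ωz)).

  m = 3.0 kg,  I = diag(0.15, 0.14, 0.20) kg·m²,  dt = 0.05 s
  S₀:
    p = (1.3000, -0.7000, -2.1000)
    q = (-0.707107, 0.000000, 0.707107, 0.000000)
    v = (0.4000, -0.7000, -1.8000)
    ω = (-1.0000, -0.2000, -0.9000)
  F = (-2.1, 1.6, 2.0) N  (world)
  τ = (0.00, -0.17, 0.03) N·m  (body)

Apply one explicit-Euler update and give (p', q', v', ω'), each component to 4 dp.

ω×(Iω) gyroscopic = (0.0108, -0.0450, -0.0020)
α = I⁻¹(τ − ω×Iω) = (-0.0720, -0.8929, 0.1600)
ω' = ω + α·dt = (-1.0036, -0.2446, -0.8920)
q⊗(0,ω) = (0.1414214, 0.0707107, 0.1414214, 1.3435033)
q' = normalize(q + ½dt·q⊗(0,ω)) = (-0.7032, 0.0018, 0.7102, 0.0336)
a = (-0.7000, 0.5333, 0.6667)
new position p' = (1.3200, -0.7350, -2.1900)
new velocity v' = (0.3650, -0.6733, -1.7667)

p' = (1.3200, -0.7350, -2.1900)
q' = (-0.7032, 0.0018, 0.7102, 0.0336)
v' = (0.3650, -0.6733, -1.7667)
ω' = (-1.0036, -0.2446, -0.8920)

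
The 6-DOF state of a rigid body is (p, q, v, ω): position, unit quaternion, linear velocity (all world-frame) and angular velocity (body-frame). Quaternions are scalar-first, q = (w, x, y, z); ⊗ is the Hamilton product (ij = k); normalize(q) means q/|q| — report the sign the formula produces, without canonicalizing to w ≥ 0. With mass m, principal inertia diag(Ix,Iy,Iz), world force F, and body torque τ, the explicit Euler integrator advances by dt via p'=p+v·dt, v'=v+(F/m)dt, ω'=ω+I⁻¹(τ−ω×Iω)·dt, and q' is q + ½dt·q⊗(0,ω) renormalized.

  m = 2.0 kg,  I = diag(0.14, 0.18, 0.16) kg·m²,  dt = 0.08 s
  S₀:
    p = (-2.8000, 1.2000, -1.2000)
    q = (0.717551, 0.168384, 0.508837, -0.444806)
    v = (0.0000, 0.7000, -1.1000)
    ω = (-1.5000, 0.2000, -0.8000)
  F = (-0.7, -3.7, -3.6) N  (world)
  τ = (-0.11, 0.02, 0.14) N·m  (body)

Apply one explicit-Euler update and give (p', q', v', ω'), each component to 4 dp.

gyro term ω×Iω = (0.0032, -0.0240, -0.0120)
angular accel α = (-0.8086, 0.2444, 0.9500)
ω' = ω + α·dt = (-1.5647, 0.2196, -0.7240)
q⊗(0,ω) = (-0.2050362, -1.3944349, 0.9454264, 0.2228915)
updated quaternion q' = (0.7077, 0.1123, 0.5454, -0.4349)
new position p' = (-2.8000, 1.2560, -1.2880)
v' = v + a·dt = (-0.0280, 0.5520, -1.2440)

p' = (-2.8000, 1.2560, -1.2880)
q' = (0.7077, 0.1123, 0.5454, -0.4349)
v' = (-0.0280, 0.5520, -1.2440)
ω' = (-1.5647, 0.2196, -0.7240)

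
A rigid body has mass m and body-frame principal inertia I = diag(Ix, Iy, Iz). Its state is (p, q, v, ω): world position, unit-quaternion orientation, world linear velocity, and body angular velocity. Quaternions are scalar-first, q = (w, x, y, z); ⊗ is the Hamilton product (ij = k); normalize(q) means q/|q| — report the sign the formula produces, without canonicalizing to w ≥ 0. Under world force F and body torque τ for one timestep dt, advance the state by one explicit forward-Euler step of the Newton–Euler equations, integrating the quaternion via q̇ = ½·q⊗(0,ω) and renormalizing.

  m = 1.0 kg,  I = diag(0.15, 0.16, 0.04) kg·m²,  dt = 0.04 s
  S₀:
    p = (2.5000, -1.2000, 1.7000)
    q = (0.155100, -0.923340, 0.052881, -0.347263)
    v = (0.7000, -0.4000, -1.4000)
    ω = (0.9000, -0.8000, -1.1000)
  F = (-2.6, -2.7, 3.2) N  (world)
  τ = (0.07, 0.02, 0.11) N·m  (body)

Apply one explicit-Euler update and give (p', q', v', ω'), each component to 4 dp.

p' = (2.5280, -1.2160, 1.6440)
q' = (0.1648, -0.9268, 0.0238, -0.3367)
v' = (0.5960, -0.5080, -1.2720)
ω' = (0.9468, -0.7678, -0.9828)

new position p' = (2.5280, -1.2160, 1.6440)
v' = v + a·dt = (0.5960, -0.5080, -1.2720)
angular accel α = (1.1707, 0.8056, 2.9300)
ω + α·dt = (0.9468, -0.7678, -0.9828)
Hamilton product q⊗(0,ω) = (0.4913215, -0.1963895, -1.4522907, 0.5204691)
q' = normalize(q + ½dt·q⊗(0,ω)) = (0.1648, -0.9268, 0.0238, -0.3367)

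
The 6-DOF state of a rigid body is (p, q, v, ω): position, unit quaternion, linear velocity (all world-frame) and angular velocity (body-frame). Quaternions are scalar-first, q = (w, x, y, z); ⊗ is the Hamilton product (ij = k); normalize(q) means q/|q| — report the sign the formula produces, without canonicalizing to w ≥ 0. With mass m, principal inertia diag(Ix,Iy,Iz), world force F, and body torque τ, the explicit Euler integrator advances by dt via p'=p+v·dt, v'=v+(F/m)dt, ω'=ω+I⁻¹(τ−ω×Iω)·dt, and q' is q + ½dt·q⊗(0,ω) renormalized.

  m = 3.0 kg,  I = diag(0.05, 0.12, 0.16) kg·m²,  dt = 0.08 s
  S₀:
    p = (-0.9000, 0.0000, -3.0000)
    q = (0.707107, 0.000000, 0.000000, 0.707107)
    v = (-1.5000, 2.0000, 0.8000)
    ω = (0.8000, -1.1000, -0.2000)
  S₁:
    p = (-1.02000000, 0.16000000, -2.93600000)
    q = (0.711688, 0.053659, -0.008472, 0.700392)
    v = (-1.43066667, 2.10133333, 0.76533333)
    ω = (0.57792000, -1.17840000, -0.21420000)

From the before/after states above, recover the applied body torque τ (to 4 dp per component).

τ = (-0.1300, -0.1000, -0.0900)

Δω = ω₁−ω₀ = (-0.22208000, -0.07840000, -0.01420000)
precession coupling = (0.0088, 0.0176, -0.0616)
τ = I·(Δω/dt) + ω₀×(Iω₀) = (-0.1300, -0.1000, -0.0900)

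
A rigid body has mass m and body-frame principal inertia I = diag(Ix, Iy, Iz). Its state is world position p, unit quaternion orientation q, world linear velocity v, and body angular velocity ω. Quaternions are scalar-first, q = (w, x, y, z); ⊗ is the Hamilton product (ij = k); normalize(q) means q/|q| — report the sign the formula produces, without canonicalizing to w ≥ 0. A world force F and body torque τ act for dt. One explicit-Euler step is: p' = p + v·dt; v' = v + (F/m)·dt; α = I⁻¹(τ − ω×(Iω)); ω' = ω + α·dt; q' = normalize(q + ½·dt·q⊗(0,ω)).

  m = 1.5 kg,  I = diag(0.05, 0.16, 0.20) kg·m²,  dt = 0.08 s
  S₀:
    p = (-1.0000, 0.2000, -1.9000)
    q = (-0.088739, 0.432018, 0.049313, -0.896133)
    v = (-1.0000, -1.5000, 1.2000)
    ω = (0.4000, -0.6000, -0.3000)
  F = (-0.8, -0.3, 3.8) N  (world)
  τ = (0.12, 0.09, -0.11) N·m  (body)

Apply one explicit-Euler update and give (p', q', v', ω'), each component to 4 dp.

ω×(Iω) gyroscopic = (0.0072, 0.0180, -0.0264)
(τ − ω×Iω)/I = (2.2560, 0.4500, -0.4180)
ω + α·dt = (0.5805, -0.5640, -0.3334)
q⊗(0,ω) = (-0.4120593, -0.5879693, -0.1756044, -0.2523143)
q + ½dt·q⊗(0,ω), renormalized = (-0.1052, 0.4083, 0.0423, -0.9058)
linear accel F/m = (-0.5333, -0.2000, 2.5333)
new position p' = (-1.0800, 0.0800, -1.8040)
new velocity v' = (-1.0427, -1.5160, 1.4027)

p' = (-1.0800, 0.0800, -1.8040)
q' = (-0.1052, 0.4083, 0.0423, -0.9058)
v' = (-1.0427, -1.5160, 1.4027)
ω' = (0.5805, -0.5640, -0.3334)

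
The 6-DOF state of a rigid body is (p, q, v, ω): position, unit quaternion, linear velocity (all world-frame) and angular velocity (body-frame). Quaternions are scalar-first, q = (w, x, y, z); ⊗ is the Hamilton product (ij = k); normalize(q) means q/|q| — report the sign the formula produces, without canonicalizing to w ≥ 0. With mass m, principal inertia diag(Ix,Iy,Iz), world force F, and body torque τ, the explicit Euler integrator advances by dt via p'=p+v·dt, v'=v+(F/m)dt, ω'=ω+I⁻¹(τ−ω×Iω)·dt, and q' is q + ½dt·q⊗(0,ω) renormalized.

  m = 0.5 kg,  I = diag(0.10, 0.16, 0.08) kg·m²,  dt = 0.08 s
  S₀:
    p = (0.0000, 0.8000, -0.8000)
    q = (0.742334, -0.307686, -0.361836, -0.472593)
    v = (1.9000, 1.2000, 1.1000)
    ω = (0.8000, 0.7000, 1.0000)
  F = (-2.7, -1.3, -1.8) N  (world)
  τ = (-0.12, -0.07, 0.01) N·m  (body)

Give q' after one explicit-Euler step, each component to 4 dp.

q' = (0.7799, -0.2847, -0.3433, -0.4392)

q⊗(0,ω) = (0.9720270, 0.5628463, 0.4492454, 0.8164226)
q + ½dt·q⊗(0,ω), renormalized = (0.7799, -0.2847, -0.3433, -0.4392)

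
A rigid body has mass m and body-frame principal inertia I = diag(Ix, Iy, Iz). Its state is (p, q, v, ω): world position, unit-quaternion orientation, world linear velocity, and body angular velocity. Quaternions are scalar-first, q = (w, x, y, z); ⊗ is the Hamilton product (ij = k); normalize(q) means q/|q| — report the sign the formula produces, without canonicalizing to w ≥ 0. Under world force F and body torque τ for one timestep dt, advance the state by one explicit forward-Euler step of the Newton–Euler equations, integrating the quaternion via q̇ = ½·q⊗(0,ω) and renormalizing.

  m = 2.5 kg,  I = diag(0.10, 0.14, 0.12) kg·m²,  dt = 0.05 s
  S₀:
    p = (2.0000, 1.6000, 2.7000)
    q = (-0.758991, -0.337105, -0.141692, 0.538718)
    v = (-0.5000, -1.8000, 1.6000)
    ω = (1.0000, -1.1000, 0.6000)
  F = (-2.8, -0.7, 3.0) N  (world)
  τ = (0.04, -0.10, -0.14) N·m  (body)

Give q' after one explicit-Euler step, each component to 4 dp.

Hamilton product q⊗(0,ω) = (-0.1419870, -0.2514164, 1.5758711, 0.0571129)
q' = normalize(q + ½dt·q⊗(0,ω)) = (-0.7619, -0.3431, -0.1022, 0.5397)

q' = (-0.7619, -0.3431, -0.1022, 0.5397)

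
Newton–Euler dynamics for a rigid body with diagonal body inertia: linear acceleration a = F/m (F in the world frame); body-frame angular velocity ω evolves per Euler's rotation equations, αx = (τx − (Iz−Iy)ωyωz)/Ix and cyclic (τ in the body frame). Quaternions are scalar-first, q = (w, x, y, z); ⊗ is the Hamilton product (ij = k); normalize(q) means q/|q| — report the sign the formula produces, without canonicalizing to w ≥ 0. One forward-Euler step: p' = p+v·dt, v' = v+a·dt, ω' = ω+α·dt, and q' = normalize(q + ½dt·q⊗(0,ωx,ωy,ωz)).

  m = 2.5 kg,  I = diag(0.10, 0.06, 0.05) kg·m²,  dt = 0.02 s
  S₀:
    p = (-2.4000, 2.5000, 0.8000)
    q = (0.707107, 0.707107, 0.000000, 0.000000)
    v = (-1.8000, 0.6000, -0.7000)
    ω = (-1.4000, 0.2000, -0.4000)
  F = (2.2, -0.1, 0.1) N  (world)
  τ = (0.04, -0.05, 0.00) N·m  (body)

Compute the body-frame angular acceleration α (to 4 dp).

α = (0.3920, -1.3000, -0.2240)

gyro term ω×Iω = (0.0008, 0.0280, 0.0112)
angular accel α = (0.3920, -1.3000, -0.2240)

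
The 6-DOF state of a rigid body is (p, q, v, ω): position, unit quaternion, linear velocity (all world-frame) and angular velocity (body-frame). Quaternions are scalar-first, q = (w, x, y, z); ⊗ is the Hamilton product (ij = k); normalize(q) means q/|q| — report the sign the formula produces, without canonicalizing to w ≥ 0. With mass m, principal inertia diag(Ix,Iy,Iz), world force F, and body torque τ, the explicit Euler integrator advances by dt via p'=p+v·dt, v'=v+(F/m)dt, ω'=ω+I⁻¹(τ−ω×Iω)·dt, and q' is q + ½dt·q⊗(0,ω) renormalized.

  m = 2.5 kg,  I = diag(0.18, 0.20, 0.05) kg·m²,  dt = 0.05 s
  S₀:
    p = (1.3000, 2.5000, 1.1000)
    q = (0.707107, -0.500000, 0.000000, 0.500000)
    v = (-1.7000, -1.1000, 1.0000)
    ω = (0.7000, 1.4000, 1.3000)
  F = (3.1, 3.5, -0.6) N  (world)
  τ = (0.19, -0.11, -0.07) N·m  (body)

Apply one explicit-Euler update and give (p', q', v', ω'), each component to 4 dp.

precession coupling ω×(Iω) = (-0.2730, 0.1183, 0.0196)
α = I⁻¹(τ − ω×Iω) = (2.5722, -1.1415, -1.7920)
new body rate ω' = (0.8286, 1.3429, 1.2104)
Hamilton product q⊗(0,ω) = (-0.3000000, -0.2050251, 1.9899498, 0.2192391)
q' = normalize(q + ½dt·q⊗(0,ω)) = (0.6987, -0.5045, 0.0497, 0.5048)
linear accel F/m = (1.2400, 1.4000, -0.2400)
p + v·dt = (1.2150, 2.4450, 1.1500)
new velocity v' = (-1.6380, -1.0300, 0.9880)

p' = (1.2150, 2.4450, 1.1500)
q' = (0.6987, -0.5045, 0.0497, 0.5048)
v' = (-1.6380, -1.0300, 0.9880)
ω' = (0.8286, 1.3429, 1.2104)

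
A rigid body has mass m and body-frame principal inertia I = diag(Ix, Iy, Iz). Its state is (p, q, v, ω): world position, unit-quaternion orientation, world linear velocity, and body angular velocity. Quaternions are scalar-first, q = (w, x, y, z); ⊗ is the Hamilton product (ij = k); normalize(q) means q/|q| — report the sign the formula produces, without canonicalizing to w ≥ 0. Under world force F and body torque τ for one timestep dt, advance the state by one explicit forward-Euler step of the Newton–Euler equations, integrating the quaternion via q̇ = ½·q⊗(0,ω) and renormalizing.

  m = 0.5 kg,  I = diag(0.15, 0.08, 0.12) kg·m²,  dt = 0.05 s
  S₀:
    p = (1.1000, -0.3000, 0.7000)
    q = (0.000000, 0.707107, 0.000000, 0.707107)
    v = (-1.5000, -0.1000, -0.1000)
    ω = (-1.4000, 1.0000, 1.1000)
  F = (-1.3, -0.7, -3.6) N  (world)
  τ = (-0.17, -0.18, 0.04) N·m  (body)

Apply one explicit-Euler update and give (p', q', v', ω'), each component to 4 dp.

(τ − ω×Iω)/I = (-1.4267, -1.6725, -0.4833)
ω + α·dt = (-1.4713, 0.9164, 1.0758)
Hamilton product q⊗(0,ω) = (0.2121321, -0.7071070, -1.7677675, 0.7071070)
updated quaternion q' = (0.0053, 0.6885, -0.0441, 0.7238)
a = (-2.6000, -1.4000, -7.2000)
new position p' = (1.0250, -0.3050, 0.6950)
v' = v + a·dt = (-1.6300, -0.1700, -0.4600)

p' = (1.0250, -0.3050, 0.6950)
q' = (0.0053, 0.6885, -0.0441, 0.7238)
v' = (-1.6300, -0.1700, -0.4600)
ω' = (-1.4713, 0.9164, 1.0758)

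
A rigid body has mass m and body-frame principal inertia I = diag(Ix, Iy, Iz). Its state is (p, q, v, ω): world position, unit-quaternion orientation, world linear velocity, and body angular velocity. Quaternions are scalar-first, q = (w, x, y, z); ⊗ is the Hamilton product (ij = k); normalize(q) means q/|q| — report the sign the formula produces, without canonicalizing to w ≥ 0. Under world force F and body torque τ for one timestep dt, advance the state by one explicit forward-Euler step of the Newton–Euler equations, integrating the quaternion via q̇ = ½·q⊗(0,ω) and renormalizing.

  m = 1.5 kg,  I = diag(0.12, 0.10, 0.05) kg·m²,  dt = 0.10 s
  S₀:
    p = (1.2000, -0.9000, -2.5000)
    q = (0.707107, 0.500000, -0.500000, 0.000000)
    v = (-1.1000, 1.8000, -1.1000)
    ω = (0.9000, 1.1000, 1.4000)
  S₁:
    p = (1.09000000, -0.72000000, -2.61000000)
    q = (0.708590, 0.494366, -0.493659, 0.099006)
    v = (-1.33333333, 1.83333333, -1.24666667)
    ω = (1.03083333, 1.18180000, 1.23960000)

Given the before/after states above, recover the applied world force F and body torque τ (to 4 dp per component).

F = (-3.5000, 0.5000, -2.2000)
τ = (0.0800, 0.1700, -0.1000)

ω₁ − ω₀ = (0.13083333, 0.08180000, -0.16040000)
ω₀×(Iω₀) = (-0.0770, 0.0882, -0.0198)
I·α + gyro = (0.0800, 0.1700, -0.1000)
v₁ − v₀ = (-0.23333333, 0.03333333, -0.14666667)
m·(v₁−v₀)/dt = (-3.5000, 0.5000, -2.2000)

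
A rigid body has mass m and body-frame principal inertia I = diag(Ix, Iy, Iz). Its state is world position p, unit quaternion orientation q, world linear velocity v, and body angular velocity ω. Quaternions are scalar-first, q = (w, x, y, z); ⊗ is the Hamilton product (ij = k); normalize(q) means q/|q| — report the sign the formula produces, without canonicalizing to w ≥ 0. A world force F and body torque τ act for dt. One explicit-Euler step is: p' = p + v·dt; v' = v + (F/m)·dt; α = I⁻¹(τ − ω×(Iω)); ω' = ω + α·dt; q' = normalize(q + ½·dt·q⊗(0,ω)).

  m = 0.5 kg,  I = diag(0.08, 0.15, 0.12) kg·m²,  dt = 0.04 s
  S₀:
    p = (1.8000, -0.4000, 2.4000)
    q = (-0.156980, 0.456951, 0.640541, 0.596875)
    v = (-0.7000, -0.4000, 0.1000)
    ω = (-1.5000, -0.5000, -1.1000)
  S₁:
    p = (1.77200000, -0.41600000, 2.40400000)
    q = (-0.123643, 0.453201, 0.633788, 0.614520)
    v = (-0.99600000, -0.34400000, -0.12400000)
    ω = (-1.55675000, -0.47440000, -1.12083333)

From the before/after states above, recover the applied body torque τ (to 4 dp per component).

rate change Δω = (-0.05675000, 0.02560000, -0.02083333)
I·α + gyro = (-0.1300, 0.0300, -0.0100)

τ = (-0.1300, 0.0300, -0.0100)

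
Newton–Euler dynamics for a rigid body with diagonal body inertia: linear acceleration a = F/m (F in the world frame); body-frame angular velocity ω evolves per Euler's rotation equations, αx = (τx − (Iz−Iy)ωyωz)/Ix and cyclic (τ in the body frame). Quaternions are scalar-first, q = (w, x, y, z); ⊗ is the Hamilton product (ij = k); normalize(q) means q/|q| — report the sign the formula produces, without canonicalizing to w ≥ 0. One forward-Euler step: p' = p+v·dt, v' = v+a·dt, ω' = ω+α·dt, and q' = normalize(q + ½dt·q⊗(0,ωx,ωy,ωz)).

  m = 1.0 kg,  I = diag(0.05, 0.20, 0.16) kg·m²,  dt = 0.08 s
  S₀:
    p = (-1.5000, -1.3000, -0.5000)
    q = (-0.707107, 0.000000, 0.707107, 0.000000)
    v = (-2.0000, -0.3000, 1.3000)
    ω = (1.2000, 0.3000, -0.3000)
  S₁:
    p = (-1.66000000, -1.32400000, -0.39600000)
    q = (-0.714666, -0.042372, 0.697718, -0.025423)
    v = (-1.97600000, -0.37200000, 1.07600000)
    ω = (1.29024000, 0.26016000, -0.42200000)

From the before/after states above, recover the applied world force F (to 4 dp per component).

F = (0.3000, -0.9000, -2.8000)

velocity change Δv = (0.02400000, -0.07200000, -0.22400000)
m·(v₁−v₀)/dt = (0.3000, -0.9000, -2.8000)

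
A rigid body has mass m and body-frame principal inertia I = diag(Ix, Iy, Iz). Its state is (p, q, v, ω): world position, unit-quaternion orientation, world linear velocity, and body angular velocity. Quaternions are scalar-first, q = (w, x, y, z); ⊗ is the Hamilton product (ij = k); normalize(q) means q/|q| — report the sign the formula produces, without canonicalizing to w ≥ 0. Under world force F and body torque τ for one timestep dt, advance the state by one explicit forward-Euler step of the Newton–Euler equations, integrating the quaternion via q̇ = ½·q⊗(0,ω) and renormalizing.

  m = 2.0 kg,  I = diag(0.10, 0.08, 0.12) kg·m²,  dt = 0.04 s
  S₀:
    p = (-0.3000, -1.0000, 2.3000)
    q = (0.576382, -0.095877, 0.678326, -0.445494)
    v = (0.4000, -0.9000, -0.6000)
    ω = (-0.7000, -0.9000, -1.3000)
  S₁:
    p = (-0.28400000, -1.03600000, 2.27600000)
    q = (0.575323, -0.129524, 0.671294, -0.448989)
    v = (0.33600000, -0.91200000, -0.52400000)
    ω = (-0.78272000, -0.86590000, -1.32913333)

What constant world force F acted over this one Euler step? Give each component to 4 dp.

v₁ − v₀ = (-0.06400000, -0.01200000, 0.07600000)
F = m·Δv/dt = (-3.2000, -0.6000, 3.8000)

F = (-3.2000, -0.6000, 3.8000)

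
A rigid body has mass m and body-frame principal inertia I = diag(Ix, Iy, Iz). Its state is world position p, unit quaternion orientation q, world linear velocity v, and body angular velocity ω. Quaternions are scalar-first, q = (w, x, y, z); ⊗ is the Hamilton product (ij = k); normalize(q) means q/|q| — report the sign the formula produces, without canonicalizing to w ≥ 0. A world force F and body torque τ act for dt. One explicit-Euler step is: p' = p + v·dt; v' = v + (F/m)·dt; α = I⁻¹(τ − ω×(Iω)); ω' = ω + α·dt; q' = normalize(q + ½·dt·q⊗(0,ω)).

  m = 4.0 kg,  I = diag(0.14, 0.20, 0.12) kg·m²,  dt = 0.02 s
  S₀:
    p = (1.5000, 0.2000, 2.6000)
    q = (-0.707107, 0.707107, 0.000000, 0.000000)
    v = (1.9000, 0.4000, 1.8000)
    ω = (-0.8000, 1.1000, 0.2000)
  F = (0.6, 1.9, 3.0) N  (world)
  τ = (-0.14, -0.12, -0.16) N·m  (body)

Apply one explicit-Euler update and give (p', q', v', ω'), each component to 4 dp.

p' = (1.5380, 0.2080, 2.6360)
q' = (-0.7014, 0.7127, -0.0092, 0.0064)
v' = (1.9030, 0.4095, 1.8150)
ω' = (-0.8175, 1.0883, 0.1821)

p' = p + v·dt = (1.5380, 0.2080, 2.6360)
v + (F/m)dt = (1.9030, 0.4095, 1.8150)
angular accel α = (-0.8743, -0.5840, -0.8933)
ω' = ω + α·dt = (-0.8175, 1.0883, 0.1821)
2q̇ = q⊗(0,ω) = (0.5656856, 0.5656856, -0.9192391, 0.6363963)
q' = normalize(q + ½dt·q⊗(0,ω)) = (-0.7014, 0.7127, -0.0092, 0.0064)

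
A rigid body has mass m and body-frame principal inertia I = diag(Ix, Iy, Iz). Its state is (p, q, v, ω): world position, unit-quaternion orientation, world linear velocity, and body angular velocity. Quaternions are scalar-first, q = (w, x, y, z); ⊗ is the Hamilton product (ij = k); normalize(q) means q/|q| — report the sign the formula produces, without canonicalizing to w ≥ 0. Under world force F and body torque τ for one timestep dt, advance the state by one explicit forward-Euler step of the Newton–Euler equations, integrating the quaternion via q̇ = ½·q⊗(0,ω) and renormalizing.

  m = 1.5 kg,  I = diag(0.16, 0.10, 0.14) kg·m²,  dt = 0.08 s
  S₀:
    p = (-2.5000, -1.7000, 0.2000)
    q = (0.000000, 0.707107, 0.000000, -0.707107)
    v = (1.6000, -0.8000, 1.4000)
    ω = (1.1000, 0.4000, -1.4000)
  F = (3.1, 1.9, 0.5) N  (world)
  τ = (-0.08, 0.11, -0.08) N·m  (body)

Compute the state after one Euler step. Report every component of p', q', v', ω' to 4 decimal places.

p' = (-2.3720, -1.7640, 0.3120)
q' = (-0.0705, 0.7165, 0.0085, -0.6939)
v' = (1.7653, -0.6987, 1.4267)
ω' = (1.0712, 0.5126, -1.4306)

precession coupling ω×(Iω) = (-0.0224, -0.0308, -0.0264)
(τ − ω×Iω)/I = (-0.3600, 1.4080, -0.3829)
ω' = ω + α·dt = (1.0712, 0.5126, -1.4306)
Hamilton product q⊗(0,ω) = (-1.7677675, 0.2828428, 0.2121321, 0.2828428)
q + ½dt·q⊗(0,ω), renormalized = (-0.0705, 0.7165, 0.0085, -0.6939)
a = (2.0667, 1.2667, 0.3333)
p + v·dt = (-2.3720, -1.7640, 0.3120)
v' = v + a·dt = (1.7653, -0.6987, 1.4267)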